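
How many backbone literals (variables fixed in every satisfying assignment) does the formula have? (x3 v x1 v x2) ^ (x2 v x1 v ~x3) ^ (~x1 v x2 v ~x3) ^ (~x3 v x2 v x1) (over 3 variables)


Find all satisfying assignments: 5 model(s).
Check which variables have the same value in every model.
No variable is fixed across all models.
Backbone size = 0.

0


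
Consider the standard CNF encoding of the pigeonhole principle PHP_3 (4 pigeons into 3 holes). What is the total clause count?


The PHP encoding has two parts:
1) At-least-one-hole clauses: 4 (one per pigeon, each with 3 literals).
2) At-most-one-pigeon-per-hole clauses: 3 holes * C(4,2) = 3 * 6 = 18.
Total clauses = 4 + 18 = 22.

22


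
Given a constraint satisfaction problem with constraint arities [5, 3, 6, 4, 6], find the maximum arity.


The arities are: 5, 3, 6, 4, 6.
Scan for the maximum value.
Maximum arity = 6.

6


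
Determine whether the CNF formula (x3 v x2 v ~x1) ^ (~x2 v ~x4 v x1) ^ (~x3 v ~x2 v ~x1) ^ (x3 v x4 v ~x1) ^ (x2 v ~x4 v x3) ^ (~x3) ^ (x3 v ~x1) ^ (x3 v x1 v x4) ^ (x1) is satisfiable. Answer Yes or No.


Check all 16 possible truth assignments.
Number of satisfying assignments found: 0.
The formula is unsatisfiable.

No


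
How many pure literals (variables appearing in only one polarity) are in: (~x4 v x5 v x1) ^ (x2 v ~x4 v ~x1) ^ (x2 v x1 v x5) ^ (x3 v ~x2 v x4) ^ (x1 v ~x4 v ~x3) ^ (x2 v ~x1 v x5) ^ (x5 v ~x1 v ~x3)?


A pure literal appears in only one polarity across all clauses.
Pure literals: x5 (positive only).
Count = 1.

1


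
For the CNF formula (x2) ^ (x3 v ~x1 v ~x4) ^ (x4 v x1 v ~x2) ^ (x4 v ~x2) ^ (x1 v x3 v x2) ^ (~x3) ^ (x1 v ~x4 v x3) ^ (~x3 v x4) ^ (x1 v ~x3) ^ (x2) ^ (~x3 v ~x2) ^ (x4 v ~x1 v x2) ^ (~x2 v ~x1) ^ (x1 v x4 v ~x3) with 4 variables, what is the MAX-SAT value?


Enumerate all 16 truth assignments.
For each, count how many of the 14 clauses are satisfied.
The formula is not fully satisfiable, so the maximum is below 14.
Maximum simultaneously satisfiable clauses = 13.

13


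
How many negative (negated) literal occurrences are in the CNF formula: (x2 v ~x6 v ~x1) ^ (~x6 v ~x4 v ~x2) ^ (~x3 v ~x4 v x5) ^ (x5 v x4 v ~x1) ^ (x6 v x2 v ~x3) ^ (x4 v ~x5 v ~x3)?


Scan each clause for negated literals.
Clause 1: 2 negative; Clause 2: 3 negative; Clause 3: 2 negative; Clause 4: 1 negative; Clause 5: 1 negative; Clause 6: 2 negative.
Total negative literal occurrences = 11.

11


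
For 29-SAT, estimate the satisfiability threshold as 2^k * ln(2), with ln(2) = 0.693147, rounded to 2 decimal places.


Using the asymptotic formula: threshold ~ 2^k * ln(2).
2^29 = 536870912.
536870912 * 0.693147 = 372130462.04.

372130462.04


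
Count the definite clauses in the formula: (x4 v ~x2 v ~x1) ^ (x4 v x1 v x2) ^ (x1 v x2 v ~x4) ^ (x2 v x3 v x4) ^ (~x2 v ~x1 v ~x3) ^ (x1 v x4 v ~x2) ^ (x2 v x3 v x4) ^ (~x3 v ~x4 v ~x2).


A definite clause has exactly one positive literal.
Clause 1: 1 positive -> definite
Clause 2: 3 positive -> not definite
Clause 3: 2 positive -> not definite
Clause 4: 3 positive -> not definite
Clause 5: 0 positive -> not definite
Clause 6: 2 positive -> not definite
Clause 7: 3 positive -> not definite
Clause 8: 0 positive -> not definite
Definite clause count = 1.

1


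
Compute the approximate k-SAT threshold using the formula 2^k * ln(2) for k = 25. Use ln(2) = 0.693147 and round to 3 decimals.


Using the asymptotic formula: threshold ~ 2^k * ln(2).
2^25 = 33554432.
33554432 * 0.693147 = 23258153.878.

23258153.878


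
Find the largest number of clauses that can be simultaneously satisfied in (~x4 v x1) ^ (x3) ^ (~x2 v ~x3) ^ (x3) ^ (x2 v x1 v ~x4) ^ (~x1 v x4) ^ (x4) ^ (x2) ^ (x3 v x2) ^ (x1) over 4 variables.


Enumerate all 16 truth assignments.
For each, count how many of the 10 clauses are satisfied.
The formula is not fully satisfiable, so the maximum is below 10.
Maximum simultaneously satisfiable clauses = 9.

9


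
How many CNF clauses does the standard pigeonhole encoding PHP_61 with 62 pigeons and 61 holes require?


The PHP encoding has two parts:
1) At-least-one-hole clauses: 62 (one per pigeon, each with 61 literals).
2) At-most-one-pigeon-per-hole clauses: 61 holes * C(62,2) = 61 * 1891 = 115351.
Total clauses = 62 + 115351 = 115413.

115413


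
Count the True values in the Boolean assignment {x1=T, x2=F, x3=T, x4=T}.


The weight is the number of variables assigned True.
True variables: x1, x3, x4.
Weight = 3.

3


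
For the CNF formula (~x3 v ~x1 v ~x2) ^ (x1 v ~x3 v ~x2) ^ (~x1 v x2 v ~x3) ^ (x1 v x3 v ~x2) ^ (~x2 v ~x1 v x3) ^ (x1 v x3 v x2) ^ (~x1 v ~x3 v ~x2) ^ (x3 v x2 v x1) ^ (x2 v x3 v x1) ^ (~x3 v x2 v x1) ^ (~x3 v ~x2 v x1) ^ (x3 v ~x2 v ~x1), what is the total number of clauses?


Each group enclosed in parentheses joined by ^ is one clause.
Counting the conjuncts: 12 clauses.

12


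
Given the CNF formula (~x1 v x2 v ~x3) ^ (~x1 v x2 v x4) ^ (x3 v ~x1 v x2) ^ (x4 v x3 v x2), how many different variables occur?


Identify each distinct variable in the formula.
Variables found: x1, x2, x3, x4.
Total distinct variables = 4.

4


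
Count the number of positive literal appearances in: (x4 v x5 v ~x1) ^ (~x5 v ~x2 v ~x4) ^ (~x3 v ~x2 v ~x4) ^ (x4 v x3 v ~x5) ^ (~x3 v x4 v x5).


Scan each clause for unnegated literals.
Clause 1: 2 positive; Clause 2: 0 positive; Clause 3: 0 positive; Clause 4: 2 positive; Clause 5: 2 positive.
Total positive literal occurrences = 6.

6


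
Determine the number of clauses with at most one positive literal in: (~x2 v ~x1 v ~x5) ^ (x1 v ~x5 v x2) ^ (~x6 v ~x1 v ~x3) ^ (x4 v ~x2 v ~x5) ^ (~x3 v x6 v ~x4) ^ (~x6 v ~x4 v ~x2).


A Horn clause has at most one positive literal.
Clause 1: 0 positive lit(s) -> Horn
Clause 2: 2 positive lit(s) -> not Horn
Clause 3: 0 positive lit(s) -> Horn
Clause 4: 1 positive lit(s) -> Horn
Clause 5: 1 positive lit(s) -> Horn
Clause 6: 0 positive lit(s) -> Horn
Total Horn clauses = 5.

5


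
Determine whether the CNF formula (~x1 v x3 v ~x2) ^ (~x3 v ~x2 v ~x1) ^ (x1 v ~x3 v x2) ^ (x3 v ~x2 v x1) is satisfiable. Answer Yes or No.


Check all 8 possible truth assignments.
Number of satisfying assignments found: 4.
The formula is satisfiable.

Yes


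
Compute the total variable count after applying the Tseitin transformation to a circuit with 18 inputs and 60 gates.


The Tseitin transformation introduces one auxiliary variable per gate.
Total variables = inputs + gates = 18 + 60 = 78.

78


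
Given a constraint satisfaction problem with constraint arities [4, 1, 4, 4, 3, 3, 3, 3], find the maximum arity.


The arities are: 4, 1, 4, 4, 3, 3, 3, 3.
Scan for the maximum value.
Maximum arity = 4.

4


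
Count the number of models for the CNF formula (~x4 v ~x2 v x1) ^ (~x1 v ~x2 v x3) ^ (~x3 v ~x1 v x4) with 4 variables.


Enumerate all 16 truth assignments over 4 variables.
Test each against every clause.
Satisfying assignments found: 10.

10


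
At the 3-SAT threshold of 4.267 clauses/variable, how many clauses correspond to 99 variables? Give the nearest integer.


The 3-SAT phase transition occurs at approximately 4.267 clauses per variable.
m = 4.267 * 99 = 422.433.
Rounded to nearest integer: 422.

422


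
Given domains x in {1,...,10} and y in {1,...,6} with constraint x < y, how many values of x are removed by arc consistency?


For the constraint x < y, x needs a supporting value in y's domain.
x can be at most 5 (one less than y's maximum).
Valid x values from domain: 5 out of 10.
Pruned = 10 - 5 = 5.

5


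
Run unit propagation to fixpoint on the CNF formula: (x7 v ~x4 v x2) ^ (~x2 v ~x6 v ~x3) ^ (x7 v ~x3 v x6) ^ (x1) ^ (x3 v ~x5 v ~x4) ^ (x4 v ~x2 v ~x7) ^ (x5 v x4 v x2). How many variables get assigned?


Unit propagation repeatedly assigns the literal in any unit clause, then simplifies.
Assignments in order: x1 = T.
No further unit clauses remain.
Total variables assigned = 1.

1


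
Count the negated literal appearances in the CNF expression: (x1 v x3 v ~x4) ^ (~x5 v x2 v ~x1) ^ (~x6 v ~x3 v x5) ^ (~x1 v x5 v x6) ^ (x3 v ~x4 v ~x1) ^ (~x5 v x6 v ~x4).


Scan each clause for negated literals.
Clause 1: 1 negative; Clause 2: 2 negative; Clause 3: 2 negative; Clause 4: 1 negative; Clause 5: 2 negative; Clause 6: 2 negative.
Total negative literal occurrences = 10.

10


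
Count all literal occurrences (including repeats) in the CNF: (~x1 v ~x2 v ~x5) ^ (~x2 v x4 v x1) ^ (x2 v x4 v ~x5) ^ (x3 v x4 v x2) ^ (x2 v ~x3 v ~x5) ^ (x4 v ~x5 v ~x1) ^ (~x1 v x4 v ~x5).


Clause lengths: 3, 3, 3, 3, 3, 3, 3.
Sum = 3 + 3 + 3 + 3 + 3 + 3 + 3 = 21.

21


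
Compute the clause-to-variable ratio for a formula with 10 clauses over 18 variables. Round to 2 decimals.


Clause-to-variable ratio = clauses / variables.
10 / 18 = 0.56.

0.56


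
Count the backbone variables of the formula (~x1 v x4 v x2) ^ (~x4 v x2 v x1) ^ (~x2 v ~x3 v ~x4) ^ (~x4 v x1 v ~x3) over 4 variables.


Find all satisfying assignments: 10 model(s).
Check which variables have the same value in every model.
No variable is fixed across all models.
Backbone size = 0.

0


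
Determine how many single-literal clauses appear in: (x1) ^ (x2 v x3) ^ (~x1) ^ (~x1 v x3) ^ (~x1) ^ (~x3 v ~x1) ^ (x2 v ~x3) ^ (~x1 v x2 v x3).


A unit clause contains exactly one literal.
Unit clauses found: (x1), (~x1), (~x1).
Count = 3.

3


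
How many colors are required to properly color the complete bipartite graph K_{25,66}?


K_{25,66} is bipartite by definition: the two parts are independent sets, with every edge crossing between them.
Color all vertices in one part with color 1 and all vertices in the other part with color 2.
Since the graph has at least one edge, one color does not suffice.
Chromatic number = 2.

2


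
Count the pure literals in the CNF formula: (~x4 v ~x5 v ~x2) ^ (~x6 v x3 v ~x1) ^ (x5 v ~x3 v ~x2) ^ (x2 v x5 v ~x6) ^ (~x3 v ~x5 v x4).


A pure literal appears in only one polarity across all clauses.
Pure literals: x1 (negative only), x6 (negative only).
Count = 2.

2


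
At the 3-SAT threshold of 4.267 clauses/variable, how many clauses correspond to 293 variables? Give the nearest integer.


The 3-SAT phase transition occurs at approximately 4.267 clauses per variable.
m = 4.267 * 293 = 1250.231.
Rounded to nearest integer: 1250.

1250


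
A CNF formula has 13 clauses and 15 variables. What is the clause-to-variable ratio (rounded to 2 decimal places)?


Clause-to-variable ratio = clauses / variables.
13 / 15 = 0.87.

0.87


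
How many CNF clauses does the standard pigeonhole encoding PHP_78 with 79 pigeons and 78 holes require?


The PHP encoding has two parts:
1) At-least-one-hole clauses: 79 (one per pigeon, each with 78 literals).
2) At-most-one-pigeon-per-hole clauses: 78 holes * C(79,2) = 78 * 3081 = 240318.
Total clauses = 79 + 240318 = 240397.

240397


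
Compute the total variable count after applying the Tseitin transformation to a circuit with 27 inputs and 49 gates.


The Tseitin transformation introduces one auxiliary variable per gate.
Total variables = inputs + gates = 27 + 49 = 76.

76


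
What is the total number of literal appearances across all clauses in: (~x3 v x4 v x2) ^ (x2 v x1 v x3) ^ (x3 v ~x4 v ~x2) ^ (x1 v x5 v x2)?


Clause lengths: 3, 3, 3, 3.
Sum = 3 + 3 + 3 + 3 = 12.

12


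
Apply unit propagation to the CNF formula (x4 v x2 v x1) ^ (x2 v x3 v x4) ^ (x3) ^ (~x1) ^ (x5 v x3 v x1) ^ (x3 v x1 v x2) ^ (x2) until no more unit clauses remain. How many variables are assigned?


Unit propagation repeatedly assigns the literal in any unit clause, then simplifies.
Assignments in order: x3 = T, x1 = F, x2 = T.
No further unit clauses remain.
Total variables assigned = 3.

3


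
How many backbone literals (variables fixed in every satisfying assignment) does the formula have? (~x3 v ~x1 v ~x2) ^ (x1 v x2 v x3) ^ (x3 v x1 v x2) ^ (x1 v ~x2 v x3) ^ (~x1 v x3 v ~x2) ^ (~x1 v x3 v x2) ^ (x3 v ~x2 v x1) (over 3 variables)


Find all satisfying assignments: 3 model(s).
Check which variables have the same value in every model.
Fixed variables: x3=T.
Backbone size = 1.

1


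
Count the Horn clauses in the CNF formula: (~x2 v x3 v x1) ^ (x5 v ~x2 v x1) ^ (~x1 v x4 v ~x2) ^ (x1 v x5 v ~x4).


A Horn clause has at most one positive literal.
Clause 1: 2 positive lit(s) -> not Horn
Clause 2: 2 positive lit(s) -> not Horn
Clause 3: 1 positive lit(s) -> Horn
Clause 4: 2 positive lit(s) -> not Horn
Total Horn clauses = 1.

1


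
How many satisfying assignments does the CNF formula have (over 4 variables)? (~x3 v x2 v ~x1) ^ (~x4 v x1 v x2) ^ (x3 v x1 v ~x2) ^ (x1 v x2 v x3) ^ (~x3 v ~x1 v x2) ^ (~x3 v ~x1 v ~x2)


Enumerate all 16 truth assignments over 4 variables.
Test each against every clause.
Satisfying assignments found: 7.

7


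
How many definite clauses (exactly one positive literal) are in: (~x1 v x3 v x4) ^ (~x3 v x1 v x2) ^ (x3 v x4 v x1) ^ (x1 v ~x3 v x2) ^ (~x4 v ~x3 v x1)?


A definite clause has exactly one positive literal.
Clause 1: 2 positive -> not definite
Clause 2: 2 positive -> not definite
Clause 3: 3 positive -> not definite
Clause 4: 2 positive -> not definite
Clause 5: 1 positive -> definite
Definite clause count = 1.

1


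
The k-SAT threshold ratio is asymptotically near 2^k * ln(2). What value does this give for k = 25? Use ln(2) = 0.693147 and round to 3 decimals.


Using the asymptotic formula: threshold ~ 2^k * ln(2).
2^25 = 33554432.
33554432 * 0.693147 = 23258153.878.

23258153.878


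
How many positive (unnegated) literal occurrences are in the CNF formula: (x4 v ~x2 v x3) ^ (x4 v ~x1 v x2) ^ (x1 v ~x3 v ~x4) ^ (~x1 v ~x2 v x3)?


Scan each clause for unnegated literals.
Clause 1: 2 positive; Clause 2: 2 positive; Clause 3: 1 positive; Clause 4: 1 positive.
Total positive literal occurrences = 6.

6


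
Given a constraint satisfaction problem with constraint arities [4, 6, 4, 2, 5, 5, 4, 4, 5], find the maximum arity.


The arities are: 4, 6, 4, 2, 5, 5, 4, 4, 5.
Scan for the maximum value.
Maximum arity = 6.

6


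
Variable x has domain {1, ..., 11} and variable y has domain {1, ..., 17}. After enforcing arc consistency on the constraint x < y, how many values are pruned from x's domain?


For the constraint x < y, x needs a supporting value in y's domain.
x can be at most 16 (one less than y's maximum).
Valid x values from domain: 11 out of 11.
Pruned = 11 - 11 = 0.

0


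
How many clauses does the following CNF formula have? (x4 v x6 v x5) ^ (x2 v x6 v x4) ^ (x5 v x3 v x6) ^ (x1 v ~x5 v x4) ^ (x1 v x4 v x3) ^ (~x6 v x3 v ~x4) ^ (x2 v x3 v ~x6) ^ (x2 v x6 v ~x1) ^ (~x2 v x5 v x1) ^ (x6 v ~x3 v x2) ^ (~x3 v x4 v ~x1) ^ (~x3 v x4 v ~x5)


Each group enclosed in parentheses joined by ^ is one clause.
Counting the conjuncts: 12 clauses.

12


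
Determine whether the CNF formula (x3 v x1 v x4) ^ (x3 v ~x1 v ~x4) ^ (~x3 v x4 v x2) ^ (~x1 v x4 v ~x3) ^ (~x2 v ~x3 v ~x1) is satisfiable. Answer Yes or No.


Check all 16 possible truth assignments.
Number of satisfying assignments found: 8.
The formula is satisfiable.

Yes


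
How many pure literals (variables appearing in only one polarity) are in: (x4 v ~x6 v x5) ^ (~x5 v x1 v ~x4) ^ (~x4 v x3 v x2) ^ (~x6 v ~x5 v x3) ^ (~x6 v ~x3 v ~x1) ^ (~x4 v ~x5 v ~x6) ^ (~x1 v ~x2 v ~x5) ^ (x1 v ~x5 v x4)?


A pure literal appears in only one polarity across all clauses.
Pure literals: x6 (negative only).
Count = 1.

1


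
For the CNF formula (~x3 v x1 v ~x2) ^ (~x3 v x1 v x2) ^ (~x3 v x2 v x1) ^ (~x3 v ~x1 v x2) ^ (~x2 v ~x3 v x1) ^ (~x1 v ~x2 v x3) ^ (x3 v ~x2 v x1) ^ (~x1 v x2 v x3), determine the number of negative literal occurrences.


Scan each clause for negated literals.
Clause 1: 2 negative; Clause 2: 1 negative; Clause 3: 1 negative; Clause 4: 2 negative; Clause 5: 2 negative; Clause 6: 2 negative; Clause 7: 1 negative; Clause 8: 1 negative.
Total negative literal occurrences = 12.

12


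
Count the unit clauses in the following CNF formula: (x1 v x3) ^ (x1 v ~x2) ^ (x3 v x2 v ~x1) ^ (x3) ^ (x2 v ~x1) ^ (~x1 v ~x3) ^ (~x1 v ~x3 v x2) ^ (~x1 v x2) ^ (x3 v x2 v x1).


A unit clause contains exactly one literal.
Unit clauses found: (x3).
Count = 1.

1


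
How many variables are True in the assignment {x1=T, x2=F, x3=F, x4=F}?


The weight is the number of variables assigned True.
True variables: x1.
Weight = 1.

1


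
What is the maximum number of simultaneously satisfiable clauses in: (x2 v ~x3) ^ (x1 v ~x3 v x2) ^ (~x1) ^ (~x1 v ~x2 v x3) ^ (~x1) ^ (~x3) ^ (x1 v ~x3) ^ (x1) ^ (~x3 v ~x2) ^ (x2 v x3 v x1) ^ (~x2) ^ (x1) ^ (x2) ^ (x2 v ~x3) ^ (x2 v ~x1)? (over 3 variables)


Enumerate all 8 truth assignments.
For each, count how many of the 15 clauses are satisfied.
The formula is not fully satisfiable, so the maximum is below 15.
Maximum simultaneously satisfiable clauses = 12.

12


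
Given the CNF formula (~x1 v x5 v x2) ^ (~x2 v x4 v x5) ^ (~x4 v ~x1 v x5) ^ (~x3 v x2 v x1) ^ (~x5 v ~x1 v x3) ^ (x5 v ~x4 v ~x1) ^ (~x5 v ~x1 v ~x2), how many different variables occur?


Identify each distinct variable in the formula.
Variables found: x1, x2, x3, x4, x5.
Total distinct variables = 5.

5


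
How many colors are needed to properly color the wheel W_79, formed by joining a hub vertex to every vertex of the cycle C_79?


W_79 consists of the cycle C_79 together with a hub vertex adjacent to every cycle vertex.
The cycle C_79 needs 3 colors (odd cycle -> 3).
The hub is adjacent to every cycle vertex, so it must receive a new color distinct from all of them.
Chromatic number = 3 + 1 = 4.

4


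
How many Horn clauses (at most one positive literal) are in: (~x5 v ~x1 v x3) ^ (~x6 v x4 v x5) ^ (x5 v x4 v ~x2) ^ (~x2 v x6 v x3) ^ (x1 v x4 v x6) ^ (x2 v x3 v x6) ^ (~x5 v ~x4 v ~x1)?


A Horn clause has at most one positive literal.
Clause 1: 1 positive lit(s) -> Horn
Clause 2: 2 positive lit(s) -> not Horn
Clause 3: 2 positive lit(s) -> not Horn
Clause 4: 2 positive lit(s) -> not Horn
Clause 5: 3 positive lit(s) -> not Horn
Clause 6: 3 positive lit(s) -> not Horn
Clause 7: 0 positive lit(s) -> Horn
Total Horn clauses = 2.

2


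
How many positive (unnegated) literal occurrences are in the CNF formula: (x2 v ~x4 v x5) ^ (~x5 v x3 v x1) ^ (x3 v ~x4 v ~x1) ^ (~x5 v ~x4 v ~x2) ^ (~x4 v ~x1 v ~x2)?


Scan each clause for unnegated literals.
Clause 1: 2 positive; Clause 2: 2 positive; Clause 3: 1 positive; Clause 4: 0 positive; Clause 5: 0 positive.
Total positive literal occurrences = 5.

5


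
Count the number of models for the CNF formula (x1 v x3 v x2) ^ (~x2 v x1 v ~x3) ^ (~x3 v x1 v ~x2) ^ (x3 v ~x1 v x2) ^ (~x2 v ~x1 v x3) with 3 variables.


Enumerate all 8 truth assignments over 3 variables.
Test each against every clause.
Satisfying assignments found: 4.

4


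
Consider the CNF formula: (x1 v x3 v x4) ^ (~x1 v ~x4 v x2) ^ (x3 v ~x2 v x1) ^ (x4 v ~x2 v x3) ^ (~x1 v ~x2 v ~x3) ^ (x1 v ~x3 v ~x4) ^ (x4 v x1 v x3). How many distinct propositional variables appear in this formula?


Identify each distinct variable in the formula.
Variables found: x1, x2, x3, x4.
Total distinct variables = 4.

4


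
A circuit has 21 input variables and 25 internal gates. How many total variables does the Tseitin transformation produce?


The Tseitin transformation introduces one auxiliary variable per gate.
Total variables = inputs + gates = 21 + 25 = 46.

46


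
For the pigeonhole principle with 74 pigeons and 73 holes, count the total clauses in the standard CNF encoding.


The PHP encoding has two parts:
1) At-least-one-hole clauses: 74 (one per pigeon, each with 73 literals).
2) At-most-one-pigeon-per-hole clauses: 73 holes * C(74,2) = 73 * 2701 = 197173.
Total clauses = 74 + 197173 = 197247.

197247


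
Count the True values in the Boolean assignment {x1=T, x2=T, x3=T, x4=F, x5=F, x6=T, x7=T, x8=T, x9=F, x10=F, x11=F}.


The weight is the number of variables assigned True.
True variables: x1, x2, x3, x6, x7, x8.
Weight = 6.

6


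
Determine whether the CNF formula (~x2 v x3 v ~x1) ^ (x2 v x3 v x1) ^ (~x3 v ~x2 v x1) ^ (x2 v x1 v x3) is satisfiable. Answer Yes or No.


Check all 8 possible truth assignments.
Number of satisfying assignments found: 5.
The formula is satisfiable.

Yes


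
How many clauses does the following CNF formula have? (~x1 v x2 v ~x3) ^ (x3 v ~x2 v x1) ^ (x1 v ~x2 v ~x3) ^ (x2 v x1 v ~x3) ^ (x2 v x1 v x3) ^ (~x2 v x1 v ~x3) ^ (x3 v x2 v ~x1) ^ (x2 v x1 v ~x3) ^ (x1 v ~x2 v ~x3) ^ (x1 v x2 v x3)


Each group enclosed in parentheses joined by ^ is one clause.
Counting the conjuncts: 10 clauses.

10


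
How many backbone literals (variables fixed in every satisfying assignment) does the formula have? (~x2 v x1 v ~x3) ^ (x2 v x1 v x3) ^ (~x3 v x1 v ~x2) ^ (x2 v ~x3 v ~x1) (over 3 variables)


Find all satisfying assignments: 5 model(s).
Check which variables have the same value in every model.
No variable is fixed across all models.
Backbone size = 0.

0


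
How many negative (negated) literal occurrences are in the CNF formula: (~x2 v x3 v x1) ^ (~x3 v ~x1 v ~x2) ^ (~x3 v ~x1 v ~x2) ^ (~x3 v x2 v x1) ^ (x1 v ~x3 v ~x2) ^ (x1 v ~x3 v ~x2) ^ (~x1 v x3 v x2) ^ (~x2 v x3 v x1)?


Scan each clause for negated literals.
Clause 1: 1 negative; Clause 2: 3 negative; Clause 3: 3 negative; Clause 4: 1 negative; Clause 5: 2 negative; Clause 6: 2 negative; Clause 7: 1 negative; Clause 8: 1 negative.
Total negative literal occurrences = 14.

14


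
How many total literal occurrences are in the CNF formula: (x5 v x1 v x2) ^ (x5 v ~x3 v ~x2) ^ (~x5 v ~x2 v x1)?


Clause lengths: 3, 3, 3.
Sum = 3 + 3 + 3 = 9.

9


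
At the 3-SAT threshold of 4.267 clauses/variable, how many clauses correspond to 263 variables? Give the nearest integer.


The 3-SAT phase transition occurs at approximately 4.267 clauses per variable.
m = 4.267 * 263 = 1122.221.
Rounded to nearest integer: 1122.

1122


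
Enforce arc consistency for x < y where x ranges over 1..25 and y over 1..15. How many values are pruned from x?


For the constraint x < y, x needs a supporting value in y's domain.
x can be at most 14 (one less than y's maximum).
Valid x values from domain: 14 out of 25.
Pruned = 25 - 14 = 11.

11


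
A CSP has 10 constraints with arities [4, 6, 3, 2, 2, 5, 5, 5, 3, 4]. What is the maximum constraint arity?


The arities are: 4, 6, 3, 2, 2, 5, 5, 5, 3, 4.
Scan for the maximum value.
Maximum arity = 6.

6


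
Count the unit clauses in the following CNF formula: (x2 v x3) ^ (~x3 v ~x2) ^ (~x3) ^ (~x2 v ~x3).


A unit clause contains exactly one literal.
Unit clauses found: (~x3).
Count = 1.

1


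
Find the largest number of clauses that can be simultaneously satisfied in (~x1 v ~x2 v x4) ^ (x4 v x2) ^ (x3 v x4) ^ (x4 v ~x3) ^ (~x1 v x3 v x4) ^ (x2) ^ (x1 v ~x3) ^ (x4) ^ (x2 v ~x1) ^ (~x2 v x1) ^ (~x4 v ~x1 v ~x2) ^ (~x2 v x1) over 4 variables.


Enumerate all 16 truth assignments.
For each, count how many of the 12 clauses are satisfied.
The formula is not fully satisfiable, so the maximum is below 12.
Maximum simultaneously satisfiable clauses = 11.

11


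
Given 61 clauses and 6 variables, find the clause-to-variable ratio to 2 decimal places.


Clause-to-variable ratio = clauses / variables.
61 / 6 = 10.17.

10.17


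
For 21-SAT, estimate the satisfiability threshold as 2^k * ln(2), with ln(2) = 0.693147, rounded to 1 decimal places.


Using the asymptotic formula: threshold ~ 2^k * ln(2).
2^21 = 2097152.
2097152 * 0.693147 = 1453634.6.

1453634.6


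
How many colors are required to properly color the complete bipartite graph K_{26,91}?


K_{26,91} is bipartite by definition: the two parts are independent sets, with every edge crossing between them.
Color all vertices in one part with color 1 and all vertices in the other part with color 2.
Since the graph has at least one edge, one color does not suffice.
Chromatic number = 2.

2


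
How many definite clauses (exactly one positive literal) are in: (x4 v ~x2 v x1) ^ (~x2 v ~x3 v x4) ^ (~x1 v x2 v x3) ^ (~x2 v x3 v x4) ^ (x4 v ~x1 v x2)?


A definite clause has exactly one positive literal.
Clause 1: 2 positive -> not definite
Clause 2: 1 positive -> definite
Clause 3: 2 positive -> not definite
Clause 4: 2 positive -> not definite
Clause 5: 2 positive -> not definite
Definite clause count = 1.

1


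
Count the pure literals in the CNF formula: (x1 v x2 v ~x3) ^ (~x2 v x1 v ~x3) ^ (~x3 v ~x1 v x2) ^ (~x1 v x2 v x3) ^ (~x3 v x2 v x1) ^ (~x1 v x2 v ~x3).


A pure literal appears in only one polarity across all clauses.
No pure literals found.
Count = 0.

0


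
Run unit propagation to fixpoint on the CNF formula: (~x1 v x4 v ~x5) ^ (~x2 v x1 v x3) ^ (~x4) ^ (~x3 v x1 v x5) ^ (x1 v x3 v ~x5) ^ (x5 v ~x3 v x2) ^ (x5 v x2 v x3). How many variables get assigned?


Unit propagation repeatedly assigns the literal in any unit clause, then simplifies.
Assignments in order: x4 = F.
No further unit clauses remain.
Total variables assigned = 1.

1


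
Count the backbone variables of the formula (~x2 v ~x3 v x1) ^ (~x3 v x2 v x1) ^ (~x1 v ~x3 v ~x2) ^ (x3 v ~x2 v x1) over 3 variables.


Find all satisfying assignments: 4 model(s).
Check which variables have the same value in every model.
No variable is fixed across all models.
Backbone size = 0.

0


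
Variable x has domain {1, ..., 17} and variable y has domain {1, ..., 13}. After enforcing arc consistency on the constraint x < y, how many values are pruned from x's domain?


For the constraint x < y, x needs a supporting value in y's domain.
x can be at most 12 (one less than y's maximum).
Valid x values from domain: 12 out of 17.
Pruned = 17 - 12 = 5.

5


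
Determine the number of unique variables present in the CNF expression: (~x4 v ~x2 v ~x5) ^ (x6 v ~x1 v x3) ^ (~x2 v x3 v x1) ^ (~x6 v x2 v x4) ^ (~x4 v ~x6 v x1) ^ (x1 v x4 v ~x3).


Identify each distinct variable in the formula.
Variables found: x1, x2, x3, x4, x5, x6.
Total distinct variables = 6.

6


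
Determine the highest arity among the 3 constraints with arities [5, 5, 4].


The arities are: 5, 5, 4.
Scan for the maximum value.
Maximum arity = 5.

5


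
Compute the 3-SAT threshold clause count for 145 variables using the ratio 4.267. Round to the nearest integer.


The 3-SAT phase transition occurs at approximately 4.267 clauses per variable.
m = 4.267 * 145 = 618.715.
Rounded to nearest integer: 619.

619


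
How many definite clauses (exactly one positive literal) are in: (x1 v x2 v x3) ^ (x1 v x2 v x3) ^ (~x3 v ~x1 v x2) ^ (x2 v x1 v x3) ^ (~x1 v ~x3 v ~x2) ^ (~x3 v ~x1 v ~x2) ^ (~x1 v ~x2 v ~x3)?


A definite clause has exactly one positive literal.
Clause 1: 3 positive -> not definite
Clause 2: 3 positive -> not definite
Clause 3: 1 positive -> definite
Clause 4: 3 positive -> not definite
Clause 5: 0 positive -> not definite
Clause 6: 0 positive -> not definite
Clause 7: 0 positive -> not definite
Definite clause count = 1.

1


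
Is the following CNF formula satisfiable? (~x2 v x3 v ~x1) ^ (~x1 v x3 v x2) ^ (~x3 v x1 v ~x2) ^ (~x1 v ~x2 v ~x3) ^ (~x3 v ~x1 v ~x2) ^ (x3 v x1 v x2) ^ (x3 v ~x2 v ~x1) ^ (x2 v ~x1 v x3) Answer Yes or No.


Check all 8 possible truth assignments.
Number of satisfying assignments found: 3.
The formula is satisfiable.

Yes


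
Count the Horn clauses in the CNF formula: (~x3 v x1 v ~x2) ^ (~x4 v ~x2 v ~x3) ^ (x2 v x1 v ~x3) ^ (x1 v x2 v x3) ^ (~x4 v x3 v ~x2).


A Horn clause has at most one positive literal.
Clause 1: 1 positive lit(s) -> Horn
Clause 2: 0 positive lit(s) -> Horn
Clause 3: 2 positive lit(s) -> not Horn
Clause 4: 3 positive lit(s) -> not Horn
Clause 5: 1 positive lit(s) -> Horn
Total Horn clauses = 3.

3


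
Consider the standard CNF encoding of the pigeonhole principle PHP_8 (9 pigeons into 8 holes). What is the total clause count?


The PHP encoding has two parts:
1) At-least-one-hole clauses: 9 (one per pigeon, each with 8 literals).
2) At-most-one-pigeon-per-hole clauses: 8 holes * C(9,2) = 8 * 36 = 288.
Total clauses = 9 + 288 = 297.

297


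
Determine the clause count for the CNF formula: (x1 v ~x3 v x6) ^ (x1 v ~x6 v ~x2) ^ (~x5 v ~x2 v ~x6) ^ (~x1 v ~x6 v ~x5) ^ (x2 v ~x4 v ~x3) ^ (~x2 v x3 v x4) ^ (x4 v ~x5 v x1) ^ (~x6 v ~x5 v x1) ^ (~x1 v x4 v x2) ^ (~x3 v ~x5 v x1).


Each group enclosed in parentheses joined by ^ is one clause.
Counting the conjuncts: 10 clauses.

10


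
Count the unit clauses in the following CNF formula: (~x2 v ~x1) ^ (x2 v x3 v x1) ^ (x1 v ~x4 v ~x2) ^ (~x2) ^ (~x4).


A unit clause contains exactly one literal.
Unit clauses found: (~x2), (~x4).
Count = 2.

2


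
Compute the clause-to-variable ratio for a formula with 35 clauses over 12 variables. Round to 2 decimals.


Clause-to-variable ratio = clauses / variables.
35 / 12 = 2.92.

2.92


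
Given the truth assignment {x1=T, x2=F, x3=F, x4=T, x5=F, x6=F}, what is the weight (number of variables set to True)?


The weight is the number of variables assigned True.
True variables: x1, x4.
Weight = 2.

2


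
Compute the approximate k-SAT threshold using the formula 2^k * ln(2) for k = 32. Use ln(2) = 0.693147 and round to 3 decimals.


Using the asymptotic formula: threshold ~ 2^k * ln(2).
2^32 = 4294967296.
4294967296 * 0.693147 = 2977043696.321.

2977043696.321


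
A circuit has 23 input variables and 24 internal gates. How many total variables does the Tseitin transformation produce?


The Tseitin transformation introduces one auxiliary variable per gate.
Total variables = inputs + gates = 23 + 24 = 47.

47


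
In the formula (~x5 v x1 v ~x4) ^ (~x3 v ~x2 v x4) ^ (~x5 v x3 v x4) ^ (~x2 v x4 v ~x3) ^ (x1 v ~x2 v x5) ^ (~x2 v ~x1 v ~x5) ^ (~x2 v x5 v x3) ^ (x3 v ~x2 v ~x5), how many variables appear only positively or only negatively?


A pure literal appears in only one polarity across all clauses.
Pure literals: x2 (negative only).
Count = 1.

1


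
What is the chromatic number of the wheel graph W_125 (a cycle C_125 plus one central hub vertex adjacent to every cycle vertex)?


W_125 consists of the cycle C_125 together with a hub vertex adjacent to every cycle vertex.
The cycle C_125 needs 3 colors (odd cycle -> 3).
The hub is adjacent to every cycle vertex, so it must receive a new color distinct from all of them.
Chromatic number = 3 + 1 = 4.

4


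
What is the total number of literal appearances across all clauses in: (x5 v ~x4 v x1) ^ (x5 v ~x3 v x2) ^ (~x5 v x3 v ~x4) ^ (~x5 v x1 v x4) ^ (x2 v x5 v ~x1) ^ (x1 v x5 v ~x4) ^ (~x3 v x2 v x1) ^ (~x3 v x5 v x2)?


Clause lengths: 3, 3, 3, 3, 3, 3, 3, 3.
Sum = 3 + 3 + 3 + 3 + 3 + 3 + 3 + 3 = 24.

24


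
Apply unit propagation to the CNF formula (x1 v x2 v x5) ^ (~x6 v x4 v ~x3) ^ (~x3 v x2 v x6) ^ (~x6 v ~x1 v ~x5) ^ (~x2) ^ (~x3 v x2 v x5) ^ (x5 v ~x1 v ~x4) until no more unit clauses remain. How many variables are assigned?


Unit propagation repeatedly assigns the literal in any unit clause, then simplifies.
Assignments in order: x2 = F.
No further unit clauses remain.
Total variables assigned = 1.

1


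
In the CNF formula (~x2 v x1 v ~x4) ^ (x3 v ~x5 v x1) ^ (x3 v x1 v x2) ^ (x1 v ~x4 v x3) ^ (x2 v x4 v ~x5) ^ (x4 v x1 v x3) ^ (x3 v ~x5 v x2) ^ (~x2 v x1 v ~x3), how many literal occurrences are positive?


Scan each clause for unnegated literals.
Clause 1: 1 positive; Clause 2: 2 positive; Clause 3: 3 positive; Clause 4: 2 positive; Clause 5: 2 positive; Clause 6: 3 positive; Clause 7: 2 positive; Clause 8: 1 positive.
Total positive literal occurrences = 16.

16


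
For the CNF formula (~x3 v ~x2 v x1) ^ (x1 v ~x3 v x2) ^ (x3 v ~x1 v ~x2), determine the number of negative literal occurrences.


Scan each clause for negated literals.
Clause 1: 2 negative; Clause 2: 1 negative; Clause 3: 2 negative.
Total negative literal occurrences = 5.

5


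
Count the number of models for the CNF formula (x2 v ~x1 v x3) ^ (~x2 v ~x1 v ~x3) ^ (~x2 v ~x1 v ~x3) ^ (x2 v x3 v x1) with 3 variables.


Enumerate all 8 truth assignments over 3 variables.
Test each against every clause.
Satisfying assignments found: 5.

5


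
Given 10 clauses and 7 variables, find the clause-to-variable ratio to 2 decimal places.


Clause-to-variable ratio = clauses / variables.
10 / 7 = 1.43.

1.43


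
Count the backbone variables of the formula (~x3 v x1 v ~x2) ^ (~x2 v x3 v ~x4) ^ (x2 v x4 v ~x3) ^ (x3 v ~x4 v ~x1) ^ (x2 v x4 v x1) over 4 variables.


Find all satisfying assignments: 8 model(s).
Check which variables have the same value in every model.
No variable is fixed across all models.
Backbone size = 0.

0


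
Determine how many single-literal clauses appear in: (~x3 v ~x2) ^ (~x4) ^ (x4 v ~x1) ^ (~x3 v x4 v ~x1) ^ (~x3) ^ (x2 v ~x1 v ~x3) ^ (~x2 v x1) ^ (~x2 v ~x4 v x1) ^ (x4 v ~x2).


A unit clause contains exactly one literal.
Unit clauses found: (~x4), (~x3).
Count = 2.

2


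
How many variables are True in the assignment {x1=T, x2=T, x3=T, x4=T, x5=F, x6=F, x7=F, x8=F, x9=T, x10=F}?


The weight is the number of variables assigned True.
True variables: x1, x2, x3, x4, x9.
Weight = 5.

5


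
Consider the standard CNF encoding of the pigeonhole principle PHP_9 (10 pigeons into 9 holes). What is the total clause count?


The PHP encoding has two parts:
1) At-least-one-hole clauses: 10 (one per pigeon, each with 9 literals).
2) At-most-one-pigeon-per-hole clauses: 9 holes * C(10,2) = 9 * 45 = 405.
Total clauses = 10 + 405 = 415.

415


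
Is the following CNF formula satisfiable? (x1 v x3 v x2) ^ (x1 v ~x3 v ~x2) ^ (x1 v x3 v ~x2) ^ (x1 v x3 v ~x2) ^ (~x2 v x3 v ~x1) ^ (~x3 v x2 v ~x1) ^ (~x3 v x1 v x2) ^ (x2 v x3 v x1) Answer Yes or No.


Check all 8 possible truth assignments.
Number of satisfying assignments found: 2.
The formula is satisfiable.

Yes


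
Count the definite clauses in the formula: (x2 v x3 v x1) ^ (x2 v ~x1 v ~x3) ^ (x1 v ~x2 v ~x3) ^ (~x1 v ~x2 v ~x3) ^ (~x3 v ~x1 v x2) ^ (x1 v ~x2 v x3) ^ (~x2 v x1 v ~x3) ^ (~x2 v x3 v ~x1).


A definite clause has exactly one positive literal.
Clause 1: 3 positive -> not definite
Clause 2: 1 positive -> definite
Clause 3: 1 positive -> definite
Clause 4: 0 positive -> not definite
Clause 5: 1 positive -> definite
Clause 6: 2 positive -> not definite
Clause 7: 1 positive -> definite
Clause 8: 1 positive -> definite
Definite clause count = 5.

5


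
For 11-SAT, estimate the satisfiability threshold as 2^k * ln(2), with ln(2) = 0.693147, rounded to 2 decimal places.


Using the asymptotic formula: threshold ~ 2^k * ln(2).
2^11 = 2048.
2048 * 0.693147 = 1419.57.

1419.57


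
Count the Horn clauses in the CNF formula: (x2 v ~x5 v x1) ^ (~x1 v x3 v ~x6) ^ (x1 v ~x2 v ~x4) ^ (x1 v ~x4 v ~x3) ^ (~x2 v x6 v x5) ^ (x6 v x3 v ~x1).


A Horn clause has at most one positive literal.
Clause 1: 2 positive lit(s) -> not Horn
Clause 2: 1 positive lit(s) -> Horn
Clause 3: 1 positive lit(s) -> Horn
Clause 4: 1 positive lit(s) -> Horn
Clause 5: 2 positive lit(s) -> not Horn
Clause 6: 2 positive lit(s) -> not Horn
Total Horn clauses = 3.

3


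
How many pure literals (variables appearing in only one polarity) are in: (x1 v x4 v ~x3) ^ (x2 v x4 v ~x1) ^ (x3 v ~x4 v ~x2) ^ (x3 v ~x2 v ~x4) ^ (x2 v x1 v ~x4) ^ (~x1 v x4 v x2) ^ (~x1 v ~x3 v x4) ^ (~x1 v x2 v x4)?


A pure literal appears in only one polarity across all clauses.
No pure literals found.
Count = 0.

0


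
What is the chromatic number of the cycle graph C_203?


An odd cycle cannot be 2-colored: alternating two colors around the cycle returns to the start with a conflict.
Since 203 is odd, three colors are required (and three suffice).
Chromatic number = 3.

3


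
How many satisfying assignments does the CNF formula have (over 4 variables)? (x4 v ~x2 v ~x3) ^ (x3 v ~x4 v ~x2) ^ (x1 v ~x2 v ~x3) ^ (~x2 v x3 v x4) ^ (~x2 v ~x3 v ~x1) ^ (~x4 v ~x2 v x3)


Enumerate all 16 truth assignments over 4 variables.
Test each against every clause.
Satisfying assignments found: 8.

8


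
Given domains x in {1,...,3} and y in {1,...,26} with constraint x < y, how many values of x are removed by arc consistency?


For the constraint x < y, x needs a supporting value in y's domain.
x can be at most 25 (one less than y's maximum).
Valid x values from domain: 3 out of 3.
Pruned = 3 - 3 = 0.

0


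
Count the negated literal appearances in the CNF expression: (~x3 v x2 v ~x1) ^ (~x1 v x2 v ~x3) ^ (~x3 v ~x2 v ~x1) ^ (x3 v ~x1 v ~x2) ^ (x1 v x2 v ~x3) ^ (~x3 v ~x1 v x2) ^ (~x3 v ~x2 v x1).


Scan each clause for negated literals.
Clause 1: 2 negative; Clause 2: 2 negative; Clause 3: 3 negative; Clause 4: 2 negative; Clause 5: 1 negative; Clause 6: 2 negative; Clause 7: 2 negative.
Total negative literal occurrences = 14.

14


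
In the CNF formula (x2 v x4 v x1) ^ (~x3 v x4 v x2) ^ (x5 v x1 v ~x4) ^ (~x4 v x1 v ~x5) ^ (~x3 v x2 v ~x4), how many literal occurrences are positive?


Scan each clause for unnegated literals.
Clause 1: 3 positive; Clause 2: 2 positive; Clause 3: 2 positive; Clause 4: 1 positive; Clause 5: 1 positive.
Total positive literal occurrences = 9.

9


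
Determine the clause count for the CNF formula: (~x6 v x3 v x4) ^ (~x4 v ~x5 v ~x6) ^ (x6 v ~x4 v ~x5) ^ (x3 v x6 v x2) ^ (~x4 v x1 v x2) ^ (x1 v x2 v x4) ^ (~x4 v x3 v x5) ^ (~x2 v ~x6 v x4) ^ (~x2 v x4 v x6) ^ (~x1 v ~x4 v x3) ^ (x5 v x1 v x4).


Each group enclosed in parentheses joined by ^ is one clause.
Counting the conjuncts: 11 clauses.

11


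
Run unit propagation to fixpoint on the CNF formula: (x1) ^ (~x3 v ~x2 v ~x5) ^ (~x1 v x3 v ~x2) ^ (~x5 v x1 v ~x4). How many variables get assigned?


Unit propagation repeatedly assigns the literal in any unit clause, then simplifies.
Assignments in order: x1 = T.
No further unit clauses remain.
Total variables assigned = 1.

1


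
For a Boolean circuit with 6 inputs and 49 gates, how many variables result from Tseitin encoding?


The Tseitin transformation introduces one auxiliary variable per gate.
Total variables = inputs + gates = 6 + 49 = 55.

55


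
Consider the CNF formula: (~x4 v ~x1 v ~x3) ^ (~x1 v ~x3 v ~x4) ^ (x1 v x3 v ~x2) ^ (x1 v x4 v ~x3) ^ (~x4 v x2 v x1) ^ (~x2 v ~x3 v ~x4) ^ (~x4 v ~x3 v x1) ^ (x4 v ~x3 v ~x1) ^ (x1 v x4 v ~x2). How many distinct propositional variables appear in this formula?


Identify each distinct variable in the formula.
Variables found: x1, x2, x3, x4.
Total distinct variables = 4.

4


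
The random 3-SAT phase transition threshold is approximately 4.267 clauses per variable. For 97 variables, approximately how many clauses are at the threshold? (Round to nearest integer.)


The 3-SAT phase transition occurs at approximately 4.267 clauses per variable.
m = 4.267 * 97 = 413.899.
Rounded to nearest integer: 414.

414


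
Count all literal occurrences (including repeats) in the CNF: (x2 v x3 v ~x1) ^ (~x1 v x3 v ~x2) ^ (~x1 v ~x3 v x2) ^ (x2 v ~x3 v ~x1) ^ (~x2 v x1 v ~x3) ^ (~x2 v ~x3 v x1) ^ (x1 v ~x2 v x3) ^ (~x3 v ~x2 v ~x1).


Clause lengths: 3, 3, 3, 3, 3, 3, 3, 3.
Sum = 3 + 3 + 3 + 3 + 3 + 3 + 3 + 3 = 24.

24


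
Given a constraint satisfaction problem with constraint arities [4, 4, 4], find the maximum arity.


The arities are: 4, 4, 4.
Scan for the maximum value.
Maximum arity = 4.

4


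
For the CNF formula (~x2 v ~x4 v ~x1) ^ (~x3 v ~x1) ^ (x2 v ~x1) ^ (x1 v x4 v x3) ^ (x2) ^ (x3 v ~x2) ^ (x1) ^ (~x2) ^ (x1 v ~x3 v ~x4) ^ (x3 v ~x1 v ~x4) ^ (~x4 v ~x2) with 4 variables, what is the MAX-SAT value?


Enumerate all 16 truth assignments.
For each, count how many of the 11 clauses are satisfied.
The formula is not fully satisfiable, so the maximum is below 11.
Maximum simultaneously satisfiable clauses = 9.

9


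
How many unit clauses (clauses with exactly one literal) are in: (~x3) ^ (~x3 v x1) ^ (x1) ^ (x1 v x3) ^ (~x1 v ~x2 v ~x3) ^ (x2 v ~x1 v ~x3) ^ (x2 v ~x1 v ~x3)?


A unit clause contains exactly one literal.
Unit clauses found: (~x3), (x1).
Count = 2.

2
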